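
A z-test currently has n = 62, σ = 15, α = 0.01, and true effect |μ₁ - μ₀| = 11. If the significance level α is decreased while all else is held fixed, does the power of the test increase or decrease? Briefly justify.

Power decreases: a smaller α raises the critical value, so less of the H₁ sampling distribution falls in the rejection region.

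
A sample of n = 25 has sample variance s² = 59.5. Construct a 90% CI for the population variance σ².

df = 24. χ²_{0.05} = 36.415, χ²_{0.95} = 13.848. CI for σ² = ((n-1)s²/χ²_{α/2}, (n-1)s²/χ²_{1-α/2}) = (24·59.5/36.415, 24·59.5/13.848) = (39.21, 103.12)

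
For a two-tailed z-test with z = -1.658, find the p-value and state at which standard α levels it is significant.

p = 2·P(Z > |-1.658|) = 2·(1 - Φ(1.658)) ≈ 0.0973. Significant at α = 0.1.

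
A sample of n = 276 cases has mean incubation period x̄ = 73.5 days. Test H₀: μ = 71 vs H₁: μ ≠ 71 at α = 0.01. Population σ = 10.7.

z = (x̄ - μ₀)/(σ/√n) = (73.5 - 71)/(10.7/√276) = 3.882. Critical value: ±2.576. Since |3.882| > 2.576, Reject H₀.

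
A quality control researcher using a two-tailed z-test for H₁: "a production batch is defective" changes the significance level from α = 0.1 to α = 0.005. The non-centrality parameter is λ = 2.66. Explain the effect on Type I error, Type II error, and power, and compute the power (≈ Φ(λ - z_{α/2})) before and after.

Decreasing α from 0.1 to 0.005:
• Type I error rate decreases (α is the Type I rate by definition).
• Critical value moves from z_{α/2} = 1.645 to 2.807, so power = Φ(λ - z_{α/2}) goes from Φ(2.66 - 1.645) = 0.845 to Φ(2.66 - 2.807) = 0.442.
• Type II error rate β = 1 - power therefore increases (0.155 → 0.558).
Appropriate when false positives are costly — here, scrapping a good batch — wasted material and cost for no reason.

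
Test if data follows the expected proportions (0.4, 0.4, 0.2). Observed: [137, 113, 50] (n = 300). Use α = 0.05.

Expected: [120.0, 120.0, 60.0]. χ² = 4.483. df = 2, critical = 5.991. Fail to reject H₀.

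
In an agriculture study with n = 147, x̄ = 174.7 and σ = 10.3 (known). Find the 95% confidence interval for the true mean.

CI = x̄ ± z*(σ/√n) = 174.7 ± 1.96(10.3/√147) = 174.7 ± 1.67 = (173.03, 176.37)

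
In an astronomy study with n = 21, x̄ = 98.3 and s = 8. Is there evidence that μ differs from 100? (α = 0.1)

t = (x̄ - μ₀)/(s/√n) = (98.3 - 100)/(8/√21) = -0.974. df = 20, critical t = ±1.725. Fail to reject H₀.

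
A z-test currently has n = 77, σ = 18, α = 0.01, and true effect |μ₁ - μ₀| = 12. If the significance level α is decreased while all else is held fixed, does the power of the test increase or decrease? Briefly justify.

Power decreases: a smaller α raises the critical value, so less of the H₁ sampling distribution falls in the rejection region.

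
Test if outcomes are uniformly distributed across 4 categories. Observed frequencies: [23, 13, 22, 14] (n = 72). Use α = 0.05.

Expected = 18 each. χ² = Σ(O-E)²/E = 4.556. df = 3, critical value = 7.815. Fail to reject H₀.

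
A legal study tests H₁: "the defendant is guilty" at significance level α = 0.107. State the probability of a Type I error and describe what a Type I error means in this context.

P(Type I error) = α = 0.107. A Type I error is rejecting H₀ when H₀ is actually true (false positive) — here, concluding that the defendant is guilty when in fact this is not the case. Consequence: convicting an innocent person.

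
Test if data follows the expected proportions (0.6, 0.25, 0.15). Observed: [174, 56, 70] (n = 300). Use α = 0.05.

Expected: [180.0, 75.0, 45.0]. χ² = 18.902. df = 2, critical = 5.991. Reject H₀.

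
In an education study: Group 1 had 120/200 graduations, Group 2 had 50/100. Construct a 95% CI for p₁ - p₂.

p̂₁ = 0.6, p̂₂ = 0.5. Difference = 0.1. CI = (-0.019, 0.219)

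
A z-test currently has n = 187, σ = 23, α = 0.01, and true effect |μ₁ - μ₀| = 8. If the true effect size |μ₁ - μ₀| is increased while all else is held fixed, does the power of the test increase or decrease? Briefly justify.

Power increases: a larger true effect increases the non-centrality λ = |μ₁ - μ₀|/(σ/√n).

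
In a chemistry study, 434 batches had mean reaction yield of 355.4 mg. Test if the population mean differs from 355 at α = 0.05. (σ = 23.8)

z = (x̄ - μ₀)/(σ/√n) = (355.4 - 355)/(23.8/√434) = 0.35. Critical value: ±1.96. Since |0.35| ≤ 1.96, Fail to reject H₀.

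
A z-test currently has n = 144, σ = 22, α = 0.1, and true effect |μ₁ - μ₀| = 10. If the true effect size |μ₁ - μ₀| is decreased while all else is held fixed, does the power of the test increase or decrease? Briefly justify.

Power decreases: a smaller true effect decreases the non-centrality λ = |μ₁ - μ₀|/(σ/√n).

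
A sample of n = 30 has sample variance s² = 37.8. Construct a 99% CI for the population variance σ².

df = 29. χ²_{0.005} = 52.336, χ²_{0.995} = 13.121. CI for σ² = ((n-1)s²/χ²_{α/2}, (n-1)s²/χ²_{1-α/2}) = (29·37.8/52.336, 29·37.8/13.121) = (20.95, 83.55)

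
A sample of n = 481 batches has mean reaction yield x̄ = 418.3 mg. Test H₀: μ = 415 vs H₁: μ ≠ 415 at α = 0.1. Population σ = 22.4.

z = (x̄ - μ₀)/(σ/√n) = (418.3 - 415)/(22.4/√481) = 3.231. Critical value: ±1.645. Since |3.231| > 1.645, Reject H₀.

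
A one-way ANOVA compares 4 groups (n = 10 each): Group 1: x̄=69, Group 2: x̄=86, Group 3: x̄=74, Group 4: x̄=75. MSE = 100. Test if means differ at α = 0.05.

Grand mean = 76.0. SS_between = 1540.0, MS_between = 513.33. F = 5.133, F_crit ≈ 2.866. Reject H₀.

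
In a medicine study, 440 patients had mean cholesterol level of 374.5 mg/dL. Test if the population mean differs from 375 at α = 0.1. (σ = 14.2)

z = (x̄ - μ₀)/(σ/√n) = (374.5 - 375)/(14.2/√440) = -0.739. Critical value: ±1.645. Since |-0.739| ≤ 1.645, Fail to reject H₀.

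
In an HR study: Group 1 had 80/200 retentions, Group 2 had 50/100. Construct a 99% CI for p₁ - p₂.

p̂₁ = 0.4, p̂₂ = 0.5. Difference = -0.1. CI = (-0.257, 0.057)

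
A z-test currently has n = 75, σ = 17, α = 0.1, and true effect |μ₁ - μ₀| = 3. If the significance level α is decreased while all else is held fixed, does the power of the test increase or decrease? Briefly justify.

Power decreases: a smaller α raises the critical value, so less of the H₁ sampling distribution falls in the rejection region.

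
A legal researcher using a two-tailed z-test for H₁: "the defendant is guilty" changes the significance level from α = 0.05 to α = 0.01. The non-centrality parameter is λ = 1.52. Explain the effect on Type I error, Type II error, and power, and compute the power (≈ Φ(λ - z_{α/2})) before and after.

Decreasing α from 0.05 to 0.01:
• Type I error rate decreases (α is the Type I rate by definition).
• Critical value moves from z_{α/2} = 1.96 to 2.576, so power = Φ(λ - z_{α/2}) goes from Φ(1.52 - 1.96) = 0.33 to Φ(1.52 - 2.576) = 0.145.
• Type II error rate β = 1 - power therefore increases (0.67 → 0.855).
Appropriate when false positives are costly — here, convicting an innocent person.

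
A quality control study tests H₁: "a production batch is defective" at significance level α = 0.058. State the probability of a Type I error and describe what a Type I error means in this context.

P(Type I error) = α = 0.058. A Type I error is rejecting H₀ when H₀ is actually true (false positive) — here, concluding that a production batch is defective when in fact this is not the case. Consequence: scrapping a good batch — wasted material and cost for no reason.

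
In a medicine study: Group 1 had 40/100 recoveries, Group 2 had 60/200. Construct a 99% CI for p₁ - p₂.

p̂₁ = 0.4, p̂₂ = 0.3. Difference = 0.1. CI = (-0.051, 0.251)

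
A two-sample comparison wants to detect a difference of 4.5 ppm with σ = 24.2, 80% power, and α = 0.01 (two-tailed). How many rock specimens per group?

n per group = 2(z_α/2 + z_β)²σ²/d² = 2×(2.576 + 0.84)²×24.2²/4.5² = 674.9 → n = 675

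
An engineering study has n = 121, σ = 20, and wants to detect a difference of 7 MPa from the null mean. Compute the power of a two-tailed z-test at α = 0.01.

SE = σ/√n = 20/√121 = 1.818. Non-centrality λ = d/SE = 7/1.818 = 3.85. Power ≈ Φ(λ - z_{α/2}) = Φ(3.85 - 2.576) = Φ(1.274) = 0.899.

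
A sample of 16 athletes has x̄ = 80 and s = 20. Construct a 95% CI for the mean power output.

CI = x̄ ± t*(s/√n) = 80 ± 2.131(20/√16) = (69.34, 90.66)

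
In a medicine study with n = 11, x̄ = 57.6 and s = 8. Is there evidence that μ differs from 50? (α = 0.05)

t = (x̄ - μ₀)/(s/√n) = (57.6 - 50)/(8/√11) = 3.151. df = 10, critical t = ±2.228. Reject H₀.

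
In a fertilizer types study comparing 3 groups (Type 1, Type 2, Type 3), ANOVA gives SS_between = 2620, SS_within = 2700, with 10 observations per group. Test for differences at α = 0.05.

df_between = 2, df_within = 27. F = MS_between/MS_within = 1310.0/100.0 = 13.1. F_crit ≈ 3.354. Reject H₀. At least one mean differs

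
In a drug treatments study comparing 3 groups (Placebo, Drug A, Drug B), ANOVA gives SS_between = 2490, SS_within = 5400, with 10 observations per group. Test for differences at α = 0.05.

df_between = 2, df_within = 27. F = MS_between/MS_within = 1245.0/200.0 = 6.225. F_crit ≈ 3.354. Reject H₀. At least one mean differs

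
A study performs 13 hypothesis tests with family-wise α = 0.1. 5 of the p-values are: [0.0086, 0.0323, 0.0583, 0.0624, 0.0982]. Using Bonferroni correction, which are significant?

Bonferroni α = 0.1/13 = 0.00769. None of the given p-values are significant.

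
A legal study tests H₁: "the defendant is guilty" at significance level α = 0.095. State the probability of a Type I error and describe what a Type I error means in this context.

P(Type I error) = α = 0.095. A Type I error is rejecting H₀ when H₀ is actually true (false positive) — here, concluding that the defendant is guilty when in fact this is not the case. Consequence: convicting an innocent person.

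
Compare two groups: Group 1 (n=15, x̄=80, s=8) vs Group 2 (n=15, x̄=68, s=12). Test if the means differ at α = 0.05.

Pooled sp = 10.2. t = 3.223, df = 28. Critical t = ±2.048. Reject H₀.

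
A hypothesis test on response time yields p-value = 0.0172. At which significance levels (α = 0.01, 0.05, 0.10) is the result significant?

p = 0.0172. Significant at: α = 0.05, 0.1.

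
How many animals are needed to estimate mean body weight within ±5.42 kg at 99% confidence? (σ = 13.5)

n = (z*σ/E)² = (2.576×13.5/5.42)² = 41.2 → n = 42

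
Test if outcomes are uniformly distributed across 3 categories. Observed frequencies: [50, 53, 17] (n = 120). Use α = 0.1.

Expected = 40 each. χ² = Σ(O-E)²/E = 19.95. df = 2, critical value = 4.605. Reject H₀.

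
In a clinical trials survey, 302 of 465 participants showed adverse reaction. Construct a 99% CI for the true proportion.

p̂ = 0.649. CI = p̂ ± z*√(p̂(1-p̂)/n) = (0.592, 0.706)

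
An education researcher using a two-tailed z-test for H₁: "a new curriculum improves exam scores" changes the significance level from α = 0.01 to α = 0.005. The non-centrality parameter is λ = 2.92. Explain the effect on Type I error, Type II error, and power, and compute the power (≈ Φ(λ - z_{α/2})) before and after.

Decreasing α from 0.01 to 0.005:
• Type I error rate decreases (α is the Type I rate by definition).
• Critical value moves from z_{α/2} = 2.576 to 2.807, so power = Φ(λ - z_{α/2}) goes from Φ(2.92 - 2.576) = 0.635 to Φ(2.92 - 2.807) = 0.545.
• Type II error rate β = 1 - power therefore increases (0.365 → 0.455).
Appropriate when false positives are costly — here, adopting a curriculum that gives no real benefit — disruption for nothing.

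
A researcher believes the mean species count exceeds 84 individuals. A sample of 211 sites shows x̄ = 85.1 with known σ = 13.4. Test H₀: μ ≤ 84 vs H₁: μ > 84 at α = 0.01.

z = 1.192. Critical value: 2.33. Fail to reject H₀.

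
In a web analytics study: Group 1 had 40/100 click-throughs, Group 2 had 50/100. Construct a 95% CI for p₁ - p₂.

p̂₁ = 0.4, p̂₂ = 0.5. Difference = -0.1. CI = (-0.237, 0.037)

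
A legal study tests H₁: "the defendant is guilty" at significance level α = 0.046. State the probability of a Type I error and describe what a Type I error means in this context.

P(Type I error) = α = 0.046. A Type I error is rejecting H₀ when H₀ is actually true (false positive) — here, concluding that the defendant is guilty when in fact this is not the case. Consequence: convicting an innocent person.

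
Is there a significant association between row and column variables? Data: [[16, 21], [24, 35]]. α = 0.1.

χ² = 0.062. df = 1, critical = 2.706. Fail to reject H₀. No evidence of dependence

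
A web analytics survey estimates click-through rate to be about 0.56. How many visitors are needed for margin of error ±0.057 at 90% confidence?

n = z²p(1-p)/E² = 1.645²×0.56×0.44/0.057² = 205.2 → n = 206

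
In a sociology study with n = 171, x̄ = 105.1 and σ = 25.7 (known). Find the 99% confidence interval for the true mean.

CI = x̄ ± z*(σ/√n) = 105.1 ± 2.576(25.7/√171) = 105.1 ± 5.06 = (100.04, 110.16)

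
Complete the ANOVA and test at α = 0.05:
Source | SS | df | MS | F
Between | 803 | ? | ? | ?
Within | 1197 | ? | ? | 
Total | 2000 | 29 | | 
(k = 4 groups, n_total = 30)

df_between = 3, df_within = 26. MS_between = 267.67, MS_within = 46.04. F = 5.814, F_crit ≈ 2.975. Reject H₀.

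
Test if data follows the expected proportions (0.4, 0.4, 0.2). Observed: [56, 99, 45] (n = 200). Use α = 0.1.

Expected: [80.0, 80.0, 40.0]. χ² = 12.338. df = 2, critical = 4.605. Reject H₀.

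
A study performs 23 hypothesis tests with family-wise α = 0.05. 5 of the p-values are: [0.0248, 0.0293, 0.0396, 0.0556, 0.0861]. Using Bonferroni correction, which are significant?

Bonferroni α = 0.05/23 = 0.00217. None of the given p-values are significant.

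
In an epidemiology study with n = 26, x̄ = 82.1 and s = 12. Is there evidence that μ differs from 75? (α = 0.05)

t = (x̄ - μ₀)/(s/√n) = (82.1 - 75)/(12/√26) = 3.017. df = 25, critical t = ±2.06. Reject H₀.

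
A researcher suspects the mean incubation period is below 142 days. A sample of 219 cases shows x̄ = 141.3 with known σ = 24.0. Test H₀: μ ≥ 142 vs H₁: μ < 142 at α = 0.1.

z = -0.432. Critical value: -1.28. Fail to reject H₀.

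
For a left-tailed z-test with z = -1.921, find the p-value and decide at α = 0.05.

p = P(Z < -1.921) = Φ(-1.921) ≈ 0.0274. Since p < 0.05, reject H₀ (significant) at α = 0.05.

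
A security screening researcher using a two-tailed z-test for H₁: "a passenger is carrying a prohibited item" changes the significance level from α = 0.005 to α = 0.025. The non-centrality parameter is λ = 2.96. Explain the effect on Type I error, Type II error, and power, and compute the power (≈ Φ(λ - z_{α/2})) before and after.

Increasing α from 0.005 to 0.025:
• Type I error rate increases (α is the Type I rate by definition).
• Critical value moves from z_{α/2} = 2.807 to 2.241, so power = Φ(λ - z_{α/2}) goes from Φ(2.96 - 2.807) = 0.561 to Φ(2.96 - 2.241) = 0.764.
• Type II error rate β = 1 - power therefore decreases (0.439 → 0.236).
Appropriate when false negatives are costly — here, letting a prohibited item through — security breach.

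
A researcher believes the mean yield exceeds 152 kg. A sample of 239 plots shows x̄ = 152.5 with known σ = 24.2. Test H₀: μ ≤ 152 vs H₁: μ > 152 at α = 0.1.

z = 0.319. Critical value: 1.28. Fail to reject H₀.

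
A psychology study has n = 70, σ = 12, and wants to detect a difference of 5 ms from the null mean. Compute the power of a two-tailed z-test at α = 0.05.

SE = σ/√n = 12/√70 = 1.434. Non-centrality λ = d/SE = 5/1.434 = 3.486. Power ≈ Φ(λ - z_{α/2}) = Φ(3.486 - 1.96) = Φ(1.526) = 0.937.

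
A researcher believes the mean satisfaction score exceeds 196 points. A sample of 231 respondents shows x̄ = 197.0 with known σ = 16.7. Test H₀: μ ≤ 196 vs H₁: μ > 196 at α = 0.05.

z = 0.91. Critical value: 1.645. Fail to reject H₀.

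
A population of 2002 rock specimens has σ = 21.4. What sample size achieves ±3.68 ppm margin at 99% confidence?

Without FPC: n₀ = (2.576×21.4/3.68)² = 224.4. With FPC: n = n₀N/(n₀+N-1) = 201.9 → n = 202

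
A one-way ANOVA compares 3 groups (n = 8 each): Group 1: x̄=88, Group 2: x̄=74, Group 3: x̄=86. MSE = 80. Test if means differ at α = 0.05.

Grand mean = 82.67. SS_between = 917.33, MS_between = 458.67. F = 5.733, F_crit ≈ 3.467. Reject H₀.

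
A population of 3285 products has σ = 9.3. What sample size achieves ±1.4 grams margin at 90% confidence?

Without FPC: n₀ = (1.645×9.3/1.4)² = 119.41. With FPC: n = n₀N/(n₀+N-1) = 115.3 → n = 116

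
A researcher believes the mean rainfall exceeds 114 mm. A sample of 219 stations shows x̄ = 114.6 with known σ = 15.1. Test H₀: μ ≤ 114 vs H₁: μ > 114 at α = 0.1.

z = 0.588. Critical value: 1.28. Fail to reject H₀.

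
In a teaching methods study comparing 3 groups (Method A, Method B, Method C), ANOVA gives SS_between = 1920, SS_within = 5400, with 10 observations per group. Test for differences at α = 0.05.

df_between = 2, df_within = 27. F = MS_between/MS_within = 960.0/200.0 = 4.8. F_crit ≈ 3.354. Reject H₀. At least one mean differs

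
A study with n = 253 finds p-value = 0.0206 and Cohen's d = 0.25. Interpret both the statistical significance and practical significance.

Statistically significant (p = 0.0206 < 0.05). Cohen's d = 0.25 indicates a small effect size. Both statistical and practical significance should be considered.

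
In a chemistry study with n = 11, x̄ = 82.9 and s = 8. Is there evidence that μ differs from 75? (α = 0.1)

t = (x̄ - μ₀)/(s/√n) = (82.9 - 75)/(8/√11) = 3.275. df = 10, critical t = ±1.812. Reject H₀.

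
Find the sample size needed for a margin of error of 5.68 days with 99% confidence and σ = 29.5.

n = (z*σ/E)² = (2.576×29.5/5.68)² = 179.0 → n = 179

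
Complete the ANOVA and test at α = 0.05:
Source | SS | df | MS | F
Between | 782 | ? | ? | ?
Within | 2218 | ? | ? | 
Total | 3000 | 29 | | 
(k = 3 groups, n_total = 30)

df_between = 2, df_within = 27. MS_between = 391.0, MS_within = 82.15. F = 4.76, F_crit ≈ 3.354. Reject H₀.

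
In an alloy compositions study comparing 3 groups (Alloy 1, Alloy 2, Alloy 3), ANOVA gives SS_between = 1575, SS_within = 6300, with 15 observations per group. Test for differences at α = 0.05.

df_between = 2, df_within = 42. F = MS_between/MS_within = 787.5/150.0 = 5.25. F_crit ≈ 3.22. Reject H₀. At least one mean differs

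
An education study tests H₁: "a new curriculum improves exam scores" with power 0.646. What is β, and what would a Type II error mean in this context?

β = 1 - power = 1 - 0.646 = 0.354. A Type II error is failing to reject H₀ when H₀ is false (false negative) — here, failing to conclude that a new curriculum improves exam scores when in fact it is true. Consequence: keeping the old curriculum when the new one would have helped students.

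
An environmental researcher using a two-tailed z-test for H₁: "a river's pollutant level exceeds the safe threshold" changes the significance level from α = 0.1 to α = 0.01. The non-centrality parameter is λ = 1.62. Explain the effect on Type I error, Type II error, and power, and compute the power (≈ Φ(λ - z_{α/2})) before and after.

Decreasing α from 0.1 to 0.01:
• Type I error rate decreases (α is the Type I rate by definition).
• Critical value moves from z_{α/2} = 1.645 to 2.576, so power = Φ(λ - z_{α/2}) goes from Φ(1.62 - 1.645) = 0.49 to Φ(1.62 - 2.576) = 0.17.
• Type II error rate β = 1 - power therefore increases (0.51 → 0.83).
Appropriate when false positives are costly — here, shutting down a compliant factory unnecessarily.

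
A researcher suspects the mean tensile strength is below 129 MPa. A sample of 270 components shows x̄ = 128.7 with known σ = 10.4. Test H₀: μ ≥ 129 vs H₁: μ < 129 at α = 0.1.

z = -0.474. Critical value: -1.28. Fail to reject H₀.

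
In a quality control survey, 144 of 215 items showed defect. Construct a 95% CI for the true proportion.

p̂ = 0.67. CI = p̂ ± z*√(p̂(1-p̂)/n) = (0.607, 0.733)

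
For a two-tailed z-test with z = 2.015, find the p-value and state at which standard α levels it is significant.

p = 2·P(Z > |2.015|) = 2·(1 - Φ(2.015)) ≈ 0.0439. Significant at α = 0.1; Significant at α = 0.05.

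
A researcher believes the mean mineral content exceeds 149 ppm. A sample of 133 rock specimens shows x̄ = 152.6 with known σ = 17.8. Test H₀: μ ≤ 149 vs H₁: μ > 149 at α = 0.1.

z = 2.332. Critical value: 1.28. Reject H₀.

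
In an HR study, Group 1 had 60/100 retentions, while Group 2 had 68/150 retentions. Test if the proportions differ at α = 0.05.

p̂₁ = 0.6, p̂₂ = 0.453, pooled p̂ = 0.512. z = 2.273. Critical: ±1.96. Reject H₀.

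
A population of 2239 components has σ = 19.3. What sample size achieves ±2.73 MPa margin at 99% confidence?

Without FPC: n₀ = (2.576×19.3/2.73)² = 331.651. With FPC: n = n₀N/(n₀+N-1) = 289.0 → n = 289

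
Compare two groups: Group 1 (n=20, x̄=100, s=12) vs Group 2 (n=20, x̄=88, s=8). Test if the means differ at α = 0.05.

Pooled sp = 10.2. t = 3.721, df = 38. Critical t = ±2.024. Reject H₀.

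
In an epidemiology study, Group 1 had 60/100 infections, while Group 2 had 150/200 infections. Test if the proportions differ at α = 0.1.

p̂₁ = 0.6, p̂₂ = 0.75, pooled p̂ = 0.7. z = -2.673. Critical: ±1.645. Reject H₀.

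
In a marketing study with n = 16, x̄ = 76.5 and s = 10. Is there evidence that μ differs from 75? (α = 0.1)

t = (x̄ - μ₀)/(s/√n) = (76.5 - 75)/(10/√16) = 0.6. df = 15, critical t = ±1.753. Fail to reject H₀.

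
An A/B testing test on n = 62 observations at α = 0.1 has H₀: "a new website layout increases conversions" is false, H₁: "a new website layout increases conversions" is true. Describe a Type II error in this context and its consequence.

Type II error: failing to reject H₀ when it is false — concluding that a new website layout increases conversions is not supported when in fact it is. Consequence: discarding a layout that would have improved conversions — lost revenue.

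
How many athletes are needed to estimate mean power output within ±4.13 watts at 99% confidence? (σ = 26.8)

n = (z*σ/E)² = (2.576×26.8/4.13)² = 279.4 → n = 280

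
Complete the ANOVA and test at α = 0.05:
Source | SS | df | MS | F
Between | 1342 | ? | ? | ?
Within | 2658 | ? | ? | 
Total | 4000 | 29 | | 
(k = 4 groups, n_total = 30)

df_between = 3, df_within = 26. MS_between = 447.33, MS_within = 102.23. F = 4.376, F_crit ≈ 2.975. Reject H₀.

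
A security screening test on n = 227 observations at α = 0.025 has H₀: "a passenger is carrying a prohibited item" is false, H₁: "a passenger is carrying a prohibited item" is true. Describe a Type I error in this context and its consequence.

Type I error: rejecting H₀ when it is true — concluding that a passenger is carrying a prohibited item when in fact it is not. Consequence: detaining an innocent passenger — delay and inconvenience.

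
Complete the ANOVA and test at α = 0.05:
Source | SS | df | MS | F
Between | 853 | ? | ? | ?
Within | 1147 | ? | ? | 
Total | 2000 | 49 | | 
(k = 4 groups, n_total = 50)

df_between = 3, df_within = 46. MS_between = 284.33, MS_within = 24.93. F = 11.403, F_crit ≈ 2.807. Reject H₀.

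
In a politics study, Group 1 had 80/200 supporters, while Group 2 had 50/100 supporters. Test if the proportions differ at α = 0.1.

p̂₁ = 0.4, p̂₂ = 0.5, pooled p̂ = 0.433. z = -1.648. Critical: ±1.645. Reject H₀.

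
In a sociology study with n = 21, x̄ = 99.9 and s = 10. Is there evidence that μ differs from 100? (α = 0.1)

t = (x̄ - μ₀)/(s/√n) = (99.9 - 100)/(10/√21) = -0.046. df = 20, critical t = ±1.725. Fail to reject H₀.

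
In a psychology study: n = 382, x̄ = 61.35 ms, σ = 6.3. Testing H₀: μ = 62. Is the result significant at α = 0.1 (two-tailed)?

z = (61.35 - 62)/(6.3/√382) = -2.017. Since |z| > 1.645, significant at α = 0.1.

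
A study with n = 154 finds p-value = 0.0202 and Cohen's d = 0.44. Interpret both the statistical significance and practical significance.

Statistically significant (p = 0.0202 < 0.05). Cohen's d = 0.44 indicates a small effect size. Both statistical and practical significance should be considered.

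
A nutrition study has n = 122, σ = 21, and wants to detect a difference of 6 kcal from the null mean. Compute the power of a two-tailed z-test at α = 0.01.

SE = σ/√n = 21/√122 = 1.901. Non-centrality λ = d/SE = 6/1.901 = 3.156. Power ≈ Φ(λ - z_{α/2}) = Φ(3.156 - 2.576) = Φ(0.58) = 0.719.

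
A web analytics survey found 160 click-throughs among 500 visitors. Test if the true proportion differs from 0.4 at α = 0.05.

p̂ = 0.32, p₀ = 0.4. z = (p̂ - p₀)/√(p₀(1-p₀)/n) = -3.651. Critical: ±1.96. Reject H₀.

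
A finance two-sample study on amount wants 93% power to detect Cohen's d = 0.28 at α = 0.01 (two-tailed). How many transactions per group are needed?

z_{α/2} = 2.576, z_β = Φ⁻¹(0.93) = 1.476. For small effect (d = 0.28): n per group = 2(z_{α/2} + z_β)²/d² = 2(2.576 + 1.476)²/0.28² = 418.8 → 419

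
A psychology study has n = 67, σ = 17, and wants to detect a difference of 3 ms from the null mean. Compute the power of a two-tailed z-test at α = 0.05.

SE = σ/√n = 17/√67 = 2.077. Non-centrality λ = d/SE = 3/2.077 = 1.444. Power ≈ Φ(λ - z_{α/2}) = Φ(1.444 - 1.96) = Φ(-0.516) = 0.303.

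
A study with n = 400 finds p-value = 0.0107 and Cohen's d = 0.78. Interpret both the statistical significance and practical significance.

Statistically significant (p = 0.0107 < 0.05). Cohen's d = 0.78 indicates a medium effect size. Both statistical and practical significance should be considered.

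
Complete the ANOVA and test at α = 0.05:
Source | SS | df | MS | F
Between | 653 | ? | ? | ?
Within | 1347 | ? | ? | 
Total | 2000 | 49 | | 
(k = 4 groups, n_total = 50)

df_between = 3, df_within = 46. MS_between = 217.67, MS_within = 29.28. F = 7.433, F_crit ≈ 2.807. Reject H₀.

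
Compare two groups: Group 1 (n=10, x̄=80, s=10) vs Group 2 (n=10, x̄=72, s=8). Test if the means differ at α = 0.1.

Pooled sp = 9.06. t = 1.975, df = 18. Critical t = ±1.734. Reject H₀.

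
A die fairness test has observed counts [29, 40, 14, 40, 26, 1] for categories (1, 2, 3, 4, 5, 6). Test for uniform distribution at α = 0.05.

Expected = 25 each. χ² = Σ(O-E)²/E = 46.56. df = 5, critical value = 11.07. Reject H₀.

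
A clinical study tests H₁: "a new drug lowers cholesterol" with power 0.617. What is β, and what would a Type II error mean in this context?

β = 1 - power = 1 - 0.617 = 0.383. A Type II error is failing to reject H₀ when H₀ is false (false negative) — here, failing to conclude that a new drug lowers cholesterol when in fact it is true. Consequence: shelving an effective drug — patients miss out on a treatment that would have helped.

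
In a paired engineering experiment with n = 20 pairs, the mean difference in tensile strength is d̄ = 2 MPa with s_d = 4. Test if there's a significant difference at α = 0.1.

t = d̄/(s_d/√n) = 2/(4/√20) = 2.236. df = 19, critical t = ±1.729. Reject H₀.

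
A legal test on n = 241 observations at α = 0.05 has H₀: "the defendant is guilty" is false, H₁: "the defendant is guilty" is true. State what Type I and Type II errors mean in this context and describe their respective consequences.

Type I (false positive): concluding that the defendant is guilty when it is not — convicting an innocent person. Type II (false negative): failing to conclude that the defendant is guilty when it is — acquitting a guilty person. Which is costlier depends on domain priorities and is a judgement call rather than a statistical fact.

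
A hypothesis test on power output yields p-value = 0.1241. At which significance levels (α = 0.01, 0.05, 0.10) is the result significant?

p = 0.1241. Not significant at any of the given levels.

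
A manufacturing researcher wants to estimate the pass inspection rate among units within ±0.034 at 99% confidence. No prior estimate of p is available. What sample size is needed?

Conservative approach: use p = 0.5 (maximizes p(1-p) = 0.25). n = z²(0.25)/E² = 2.576²×0.25/0.034² = 1435.1 → n = 1436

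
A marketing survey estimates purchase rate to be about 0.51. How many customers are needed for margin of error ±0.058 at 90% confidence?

n = z²p(1-p)/E² = 1.645²×0.51×0.49/0.058² = 201.02 → n = 202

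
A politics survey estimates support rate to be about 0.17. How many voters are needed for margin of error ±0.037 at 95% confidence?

n = z²p(1-p)/E² = 1.96²×0.17×0.83/0.037² = 395.9 → n = 396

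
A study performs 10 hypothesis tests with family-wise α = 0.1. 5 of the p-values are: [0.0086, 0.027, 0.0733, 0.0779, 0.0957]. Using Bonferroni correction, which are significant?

Bonferroni α = 0.1/10 = 0.01. Significant p-values: [0.0086]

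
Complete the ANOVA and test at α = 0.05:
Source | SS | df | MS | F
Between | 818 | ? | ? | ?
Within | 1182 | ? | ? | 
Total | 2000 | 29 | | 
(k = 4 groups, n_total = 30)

df_between = 3, df_within = 26. MS_between = 272.67, MS_within = 45.46. F = 5.998, F_crit ≈ 2.975. Reject H₀.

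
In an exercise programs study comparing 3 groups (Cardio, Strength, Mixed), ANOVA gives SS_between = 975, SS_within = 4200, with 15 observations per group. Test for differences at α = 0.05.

df_between = 2, df_within = 42. F = MS_between/MS_within = 487.5/100.0 = 4.875. F_crit ≈ 3.22. Reject H₀. At least one mean differs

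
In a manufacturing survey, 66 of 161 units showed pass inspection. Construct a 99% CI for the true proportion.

p̂ = 0.41. CI = p̂ ± z*√(p̂(1-p̂)/n) = (0.31, 0.51)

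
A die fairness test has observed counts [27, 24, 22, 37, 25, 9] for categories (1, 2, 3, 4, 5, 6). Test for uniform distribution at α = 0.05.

Expected = 24 each. χ² = Σ(O-E)²/E = 17.0. df = 5, critical value = 11.07. Reject H₀.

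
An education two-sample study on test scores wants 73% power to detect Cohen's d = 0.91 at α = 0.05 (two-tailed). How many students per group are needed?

z_{α/2} = 1.96, z_β = Φ⁻¹(0.73) = 0.613. For large effect (d = 0.91): n per group = 2(z_{α/2} + z_β)²/d² = 2(1.96 + 0.613)²/0.91² = 16.0 → 16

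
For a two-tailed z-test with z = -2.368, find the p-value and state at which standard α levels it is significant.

p = 2·P(Z > |-2.368|) = 2·(1 - Φ(2.368)) ≈ 0.0179. Significant at α = 0.1; Significant at α = 0.05.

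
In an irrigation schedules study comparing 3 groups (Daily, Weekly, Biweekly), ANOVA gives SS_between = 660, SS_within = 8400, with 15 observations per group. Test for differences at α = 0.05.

df_between = 2, df_within = 42. F = MS_between/MS_within = 330.0/200.0 = 1.65. F_crit ≈ 3.22. Fail to reject H₀.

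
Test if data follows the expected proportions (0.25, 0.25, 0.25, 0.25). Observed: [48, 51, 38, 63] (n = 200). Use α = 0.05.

Expected: [50.0, 50.0, 50.0, 50.0]. χ² = 6.36. df = 3, critical = 7.815. Fail to reject H₀.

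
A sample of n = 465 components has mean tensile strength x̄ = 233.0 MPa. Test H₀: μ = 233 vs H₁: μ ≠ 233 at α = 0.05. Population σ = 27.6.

z = (x̄ - μ₀)/(σ/√n) = (233.0 - 233)/(27.6/√465) = 0.0. Critical value: ±1.96. Since |0.0| ≤ 1.96, Fail to reject H₀.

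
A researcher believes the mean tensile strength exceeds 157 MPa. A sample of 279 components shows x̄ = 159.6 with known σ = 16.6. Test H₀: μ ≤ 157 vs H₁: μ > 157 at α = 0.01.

z = 2.616. Critical value: 2.33. Reject H₀.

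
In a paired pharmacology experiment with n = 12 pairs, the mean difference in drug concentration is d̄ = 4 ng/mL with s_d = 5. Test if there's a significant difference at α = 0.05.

t = d̄/(s_d/√n) = 4/(5/√12) = 2.771. df = 11, critical t = ±2.201. Reject H₀.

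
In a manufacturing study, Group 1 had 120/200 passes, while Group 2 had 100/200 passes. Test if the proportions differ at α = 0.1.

p̂₁ = 0.6, p̂₂ = 0.5, pooled p̂ = 0.55. z = 2.01. Critical: ±1.645. Reject H₀.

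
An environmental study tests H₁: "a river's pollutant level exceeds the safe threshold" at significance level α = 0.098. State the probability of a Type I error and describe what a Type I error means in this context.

P(Type I error) = α = 0.098. A Type I error is rejecting H₀ when H₀ is actually true (false positive) — here, concluding that a river's pollutant level exceeds the safe threshold when in fact this is not the case. Consequence: shutting down a compliant factory unnecessarily.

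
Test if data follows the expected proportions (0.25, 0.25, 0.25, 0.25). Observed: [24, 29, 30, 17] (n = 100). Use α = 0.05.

Expected: [25.0, 25.0, 25.0, 25.0]. χ² = 4.24. df = 3, critical = 7.815. Fail to reject H₀.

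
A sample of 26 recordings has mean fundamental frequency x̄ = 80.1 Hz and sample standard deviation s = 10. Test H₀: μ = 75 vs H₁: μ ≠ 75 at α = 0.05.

t = (x̄ - μ₀)/(s/√n) = (80.1 - 75)/(10/√26) = 2.6. df = 25, critical t = ±2.06. Reject H₀.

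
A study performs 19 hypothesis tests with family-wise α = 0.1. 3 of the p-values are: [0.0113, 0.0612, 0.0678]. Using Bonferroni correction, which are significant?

Bonferroni α = 0.1/19 = 0.00526. None of the given p-values are significant.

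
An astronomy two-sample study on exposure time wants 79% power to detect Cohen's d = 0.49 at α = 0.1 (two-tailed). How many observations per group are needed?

z_{α/2} = 1.645, z_β = Φ⁻¹(0.79) = 0.806. For small effect (d = 0.49): n per group = 2(z_{α/2} + z_β)²/d² = 2(1.645 + 0.806)²/0.49² = 50.04 → 51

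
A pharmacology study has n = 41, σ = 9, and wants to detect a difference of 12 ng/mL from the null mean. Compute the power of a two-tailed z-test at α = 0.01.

SE = σ/√n = 9/√41 = 1.406. Non-centrality λ = d/SE = 12/1.406 = 8.537. Power ≈ Φ(λ - z_{α/2}) = Φ(8.537 - 2.576) = Φ(5.961) = 1.0.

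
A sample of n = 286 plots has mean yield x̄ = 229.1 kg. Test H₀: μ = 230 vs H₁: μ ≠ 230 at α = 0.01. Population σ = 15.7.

z = (x̄ - μ₀)/(σ/√n) = (229.1 - 230)/(15.7/√286) = -0.969. Critical value: ±2.576. Since |-0.969| ≤ 2.576, Fail to reject H₀.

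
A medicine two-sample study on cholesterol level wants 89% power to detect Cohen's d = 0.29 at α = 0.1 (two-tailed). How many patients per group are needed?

z_{α/2} = 1.645, z_β = Φ⁻¹(0.89) = 1.227. For small effect (d = 0.29): n per group = 2(z_{α/2} + z_β)²/d² = 2(1.645 + 1.227)²/0.29² = 196.2 → 197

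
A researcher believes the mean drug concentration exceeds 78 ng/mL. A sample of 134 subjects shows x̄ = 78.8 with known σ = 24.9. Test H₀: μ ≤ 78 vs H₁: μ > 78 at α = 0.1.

z = 0.372. Critical value: 1.28. Fail to reject H₀.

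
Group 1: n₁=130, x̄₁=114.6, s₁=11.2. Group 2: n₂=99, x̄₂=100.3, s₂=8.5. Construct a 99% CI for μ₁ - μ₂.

Difference = 14.3. SE = √(11.2²/130 + 8.5²/99) = 1.302. CI = (10.95, 17.65)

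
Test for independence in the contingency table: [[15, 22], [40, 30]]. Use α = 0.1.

χ² = 2.671. df = 1, critical = 2.706. Fail to reject H₀. No evidence of dependence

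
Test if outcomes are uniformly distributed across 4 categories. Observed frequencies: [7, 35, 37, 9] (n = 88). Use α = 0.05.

Expected = 22 each. χ² = Σ(O-E)²/E = 35.818. df = 3, critical value = 7.815. Reject H₀.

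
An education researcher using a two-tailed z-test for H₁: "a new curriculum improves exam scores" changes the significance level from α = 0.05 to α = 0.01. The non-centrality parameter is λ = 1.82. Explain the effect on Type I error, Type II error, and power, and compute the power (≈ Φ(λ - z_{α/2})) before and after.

Decreasing α from 0.05 to 0.01:
• Type I error rate decreases (α is the Type I rate by definition).
• Critical value moves from z_{α/2} = 1.96 to 2.576, so power = Φ(λ - z_{α/2}) goes from Φ(1.82 - 1.96) = 0.444 to Φ(1.82 - 2.576) = 0.225.
• Type II error rate β = 1 - power therefore increases (0.556 → 0.775).
Appropriate when false positives are costly — here, adopting a curriculum that gives no real benefit — disruption for nothing.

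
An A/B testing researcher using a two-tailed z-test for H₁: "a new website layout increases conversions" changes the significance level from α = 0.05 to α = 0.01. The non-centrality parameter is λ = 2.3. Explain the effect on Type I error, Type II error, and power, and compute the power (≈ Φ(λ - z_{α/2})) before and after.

Decreasing α from 0.05 to 0.01:
• Type I error rate decreases (α is the Type I rate by definition).
• Critical value moves from z_{α/2} = 1.96 to 2.576, so power = Φ(λ - z_{α/2}) goes from Φ(2.3 - 1.96) = 0.633 to Φ(2.3 - 2.576) = 0.391.
• Type II error rate β = 1 - power therefore increases (0.367 → 0.609).
Appropriate when false positives are costly — here, rolling out a layout that doesn't actually help — wasted engineering effort.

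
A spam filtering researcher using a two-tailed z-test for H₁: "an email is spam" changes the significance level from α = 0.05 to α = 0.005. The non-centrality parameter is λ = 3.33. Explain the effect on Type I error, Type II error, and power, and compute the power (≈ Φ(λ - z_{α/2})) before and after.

Decreasing α from 0.05 to 0.005:
• Type I error rate decreases (α is the Type I rate by definition).
• Critical value moves from z_{α/2} = 1.96 to 2.807, so power = Φ(λ - z_{α/2}) goes from Φ(3.33 - 1.96) = 0.915 to Φ(3.33 - 2.807) = 0.7.
• Type II error rate β = 1 - power therefore increases (0.085 → 0.3).
Appropriate when false positives are costly — here, a legitimate email is sent to the spam folder and the user misses it.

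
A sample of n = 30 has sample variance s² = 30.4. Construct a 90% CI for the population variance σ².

df = 29. χ²_{0.05} = 42.557, χ²_{0.95} = 17.708. CI for σ² = ((n-1)s²/χ²_{α/2}, (n-1)s²/χ²_{1-α/2}) = (29·30.4/42.557, 29·30.4/17.708) = (20.72, 49.79)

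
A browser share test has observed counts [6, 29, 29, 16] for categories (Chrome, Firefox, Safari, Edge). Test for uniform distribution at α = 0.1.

Expected = 20 each. χ² = Σ(O-E)²/E = 18.7. df = 3, critical value = 6.251. Reject H₀.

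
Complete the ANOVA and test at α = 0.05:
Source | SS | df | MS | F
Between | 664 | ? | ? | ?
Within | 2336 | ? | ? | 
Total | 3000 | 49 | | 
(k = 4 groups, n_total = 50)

df_between = 3, df_within = 46. MS_between = 221.33, MS_within = 50.78. F = 4.358, F_crit ≈ 2.807. Reject H₀.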